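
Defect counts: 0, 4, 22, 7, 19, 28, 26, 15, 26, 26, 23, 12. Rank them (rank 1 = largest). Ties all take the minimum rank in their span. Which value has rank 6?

22

Sorted (descending): 28, 26, 26, 26, 23, 22, 19, 15, 12, 7, 4, 0
The 3 values of 26 occupy positions 2–4 → each gets rank 2.
Rank 6 → value 22.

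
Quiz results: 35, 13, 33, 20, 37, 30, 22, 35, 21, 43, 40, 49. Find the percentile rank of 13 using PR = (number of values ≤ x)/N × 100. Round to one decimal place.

8.3

N = 12.
Strictly below 13: 0. Equal to 13: 1.
PR = 1/12 × 100 = 8.3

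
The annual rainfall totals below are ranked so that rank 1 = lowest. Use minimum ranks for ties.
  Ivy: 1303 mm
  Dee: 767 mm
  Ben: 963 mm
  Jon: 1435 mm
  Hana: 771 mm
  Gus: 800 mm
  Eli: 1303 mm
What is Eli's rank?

Sorted (ascending): 767, 771, 800, 963, 1303, 1303, 1435
The 2 values of 1303 occupy positions 5–6 → each gets rank 5.
Eli has value 1303 mm → rank 5.

5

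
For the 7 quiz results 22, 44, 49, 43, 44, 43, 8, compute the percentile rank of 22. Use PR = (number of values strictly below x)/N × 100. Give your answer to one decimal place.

N = 7.
Strictly below 22: 1. Equal to 22: 1.
PR = 1/7 × 100 = 14.3

14.3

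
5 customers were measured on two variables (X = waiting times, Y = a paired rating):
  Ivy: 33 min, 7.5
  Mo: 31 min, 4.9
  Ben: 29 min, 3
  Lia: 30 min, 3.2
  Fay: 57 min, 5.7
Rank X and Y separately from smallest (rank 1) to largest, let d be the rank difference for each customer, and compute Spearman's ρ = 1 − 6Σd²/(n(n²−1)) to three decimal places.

0.900

Ranks of variable 1: 4, 3, 1, 2, 5
Ranks of variable 2: 5, 3, 1, 2, 4
d = r₁ − r₂: -1, 0, 0, 0, 1
d²: 1, 0, 0, 0, 1; Σd² = 2
ρ = 1 − 6·2/(5·24) = 1 − 12/120 = 0.900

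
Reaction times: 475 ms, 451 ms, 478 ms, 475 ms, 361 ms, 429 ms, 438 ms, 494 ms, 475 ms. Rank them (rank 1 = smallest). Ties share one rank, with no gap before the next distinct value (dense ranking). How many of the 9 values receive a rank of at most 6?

Sorted (ascending): 361, 429, 438, 451, 475, 475, 475, 478, 494
The 3 values of 475 share dense rank 5.
Remaining distinct values take the next consecutive integers.
Ranks ≤ 6: {1, 2, 3, 4, 5, 5, 5, 6} → 8 values.

8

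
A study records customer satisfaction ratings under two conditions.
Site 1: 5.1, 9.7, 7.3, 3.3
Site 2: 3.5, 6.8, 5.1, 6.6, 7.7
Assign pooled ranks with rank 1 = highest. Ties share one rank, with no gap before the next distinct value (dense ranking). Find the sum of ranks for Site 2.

24

Sorted (descending): 9.7, 7.7, 7.3, 6.8, 6.6, 5.1, 5.1, 3.5, 3.3
The 2 values of 5.1 share dense rank 6.
Remaining distinct values take the next consecutive integers.
Site 2 values → pooled ranks: 3.5→7, 6.8→4, 5.1→6, 6.6→5, 7.7→2
Rank sum = 7 + 4 + 6 + 5 + 2 = 24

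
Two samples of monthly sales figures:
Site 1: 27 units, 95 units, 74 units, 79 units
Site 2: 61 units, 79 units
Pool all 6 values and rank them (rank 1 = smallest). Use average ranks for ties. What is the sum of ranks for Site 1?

Sorted (ascending): 27, 61, 74, 79, 79, 95
The 2 values of 79 occupy positions 4–5 → average rank (4+5)/2 = 4.5.
Site 1 values → pooled ranks: 27→1, 95→6, 74→3, 79→4.5
Rank sum = 1 + 6 + 3 + 4.5 = 14.5

14.5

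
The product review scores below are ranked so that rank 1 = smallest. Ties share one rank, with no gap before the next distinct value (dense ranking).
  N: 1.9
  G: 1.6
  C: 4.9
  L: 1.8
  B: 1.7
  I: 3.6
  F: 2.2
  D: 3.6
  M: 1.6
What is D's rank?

6

Sorted (ascending): 1.6, 1.6, 1.7, 1.8, 1.9, 2.2, 3.6, 3.6, 4.9
The 2 values of 1.6 share dense rank 1.
The 2 values of 3.6 share dense rank 6.
Remaining distinct values take the next consecutive integers.
D has value 3.6 → rank 6.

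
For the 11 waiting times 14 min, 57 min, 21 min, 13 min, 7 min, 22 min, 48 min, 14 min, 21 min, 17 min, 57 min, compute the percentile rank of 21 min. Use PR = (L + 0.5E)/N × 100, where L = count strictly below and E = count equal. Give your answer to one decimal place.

54.5

N = 11.
Strictly below 21: 5. Equal to 21: 2.
PR = (5 + 0.5·2)/11 × 100 = 54.5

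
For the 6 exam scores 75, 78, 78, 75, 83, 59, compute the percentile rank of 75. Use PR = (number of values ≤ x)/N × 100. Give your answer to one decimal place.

N = 6.
Strictly below 75: 1. Equal to 75: 2.
PR = 3/6 × 100 = 50.0

50.0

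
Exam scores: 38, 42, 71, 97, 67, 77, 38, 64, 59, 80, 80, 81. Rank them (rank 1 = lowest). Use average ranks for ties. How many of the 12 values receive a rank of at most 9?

Sorted (ascending): 38, 38, 42, 59, 64, 67, 71, 77, 80, 80, 81, 97
The 2 values of 38 occupy positions 1–2 → average rank (1+2)/2 = 1.5.
The 2 values of 80 occupy positions 9–10 → average rank (9+10)/2 = 9.5.
Ranks ≤ 9: {1.5, 1.5, 3, 4, 5, 6, 7, 8} → 8 values.

8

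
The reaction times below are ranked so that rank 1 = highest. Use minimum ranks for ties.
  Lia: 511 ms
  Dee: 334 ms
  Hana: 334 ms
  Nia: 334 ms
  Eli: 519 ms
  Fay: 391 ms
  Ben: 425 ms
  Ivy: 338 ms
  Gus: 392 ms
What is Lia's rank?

2

Sorted (descending): 519, 511, 425, 392, 391, 338, 334, 334, 334
The 3 values of 334 occupy positions 7–9 → each gets rank 7.
Lia has value 511 ms → rank 2.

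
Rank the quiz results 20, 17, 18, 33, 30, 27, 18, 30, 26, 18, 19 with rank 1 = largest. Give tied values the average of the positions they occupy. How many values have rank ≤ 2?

1

Sorted (descending): 33, 30, 30, 27, 26, 20, 19, 18, 18, 18, 17
The 2 values of 30 occupy positions 2–3 → average rank (2+3)/2 = 2.5.
The 3 values of 18 occupy positions 8–10 → average rank 9.
Ranks ≤ 2: {1} → 1 value.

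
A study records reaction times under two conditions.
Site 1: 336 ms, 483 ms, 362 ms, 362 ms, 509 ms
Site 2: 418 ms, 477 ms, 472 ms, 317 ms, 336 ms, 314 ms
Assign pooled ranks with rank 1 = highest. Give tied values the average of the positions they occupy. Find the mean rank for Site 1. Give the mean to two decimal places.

4.90

Sorted (descending): 509, 483, 477, 472, 418, 362, 362, 336, 336, 317, 314
The 2 values of 362 occupy positions 6–7 → average rank (6+7)/2 = 6.5.
The 2 values of 336 occupy positions 8–9 → average rank (8+9)/2 = 8.5.
Site 1 values → pooled ranks: 336→8.5, 483→2, 362→6.5, 362→6.5, 509→1
Mean rank = (8.5 + 2 + 6.5 + 6.5 + 1) / 5 = 4.90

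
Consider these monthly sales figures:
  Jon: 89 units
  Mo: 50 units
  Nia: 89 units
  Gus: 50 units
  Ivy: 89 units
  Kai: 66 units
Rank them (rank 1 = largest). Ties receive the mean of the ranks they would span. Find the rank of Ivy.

Sorted (descending): 89, 89, 89, 66, 50, 50
The 3 values of 89 occupy positions 1–3 → average rank 2.
The 2 values of 50 occupy positions 5–6 → average rank (5+6)/2 = 5.5.
Ivy has value 89 units → rank 2.

2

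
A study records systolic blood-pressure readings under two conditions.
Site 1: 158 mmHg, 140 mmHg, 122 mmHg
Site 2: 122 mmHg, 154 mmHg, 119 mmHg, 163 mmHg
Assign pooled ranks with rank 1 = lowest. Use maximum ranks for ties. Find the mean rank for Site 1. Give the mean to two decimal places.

Sorted (ascending): 119, 122, 122, 140, 154, 158, 163
The 2 values of 122 occupy positions 2–3 → each gets rank 3.
Site 1 values → pooled ranks: 158→6, 140→4, 122→3
Mean rank = (6 + 4 + 3) / 3 = 4.33

4.33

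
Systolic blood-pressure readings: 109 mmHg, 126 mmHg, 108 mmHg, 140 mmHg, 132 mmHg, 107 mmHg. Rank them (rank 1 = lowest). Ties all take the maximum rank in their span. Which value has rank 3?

Sorted (ascending): 107, 108, 109, 126, 132, 140
No ties — each value takes its position as its rank.
Rank 3 → value 109.

109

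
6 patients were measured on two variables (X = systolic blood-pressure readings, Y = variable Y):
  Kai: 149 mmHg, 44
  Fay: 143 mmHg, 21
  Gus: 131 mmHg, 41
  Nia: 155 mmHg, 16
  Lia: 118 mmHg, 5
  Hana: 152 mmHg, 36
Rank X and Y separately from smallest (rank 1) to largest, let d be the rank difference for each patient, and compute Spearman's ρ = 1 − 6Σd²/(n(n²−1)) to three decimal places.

Ranks of variable 1: 4, 3, 2, 6, 1, 5
Ranks of variable 2: 6, 3, 5, 2, 1, 4
d = r₁ − r₂: -2, 0, -3, 4, 0, 1
d²: 4, 0, 9, 16, 0, 1; Σd² = 30
ρ = 1 − 6·30/(6·35) = 1 − 180/210 = 0.143

0.143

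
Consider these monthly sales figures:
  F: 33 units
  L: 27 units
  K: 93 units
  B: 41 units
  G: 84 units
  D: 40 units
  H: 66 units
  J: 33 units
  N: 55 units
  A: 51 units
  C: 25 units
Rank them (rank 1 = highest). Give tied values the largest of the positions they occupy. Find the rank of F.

Sorted (descending): 93, 84, 66, 55, 51, 41, 40, 33, 33, 27, 25
The 2 values of 33 occupy positions 8–9 → each gets rank 9.
F has value 33 units → rank 9.

9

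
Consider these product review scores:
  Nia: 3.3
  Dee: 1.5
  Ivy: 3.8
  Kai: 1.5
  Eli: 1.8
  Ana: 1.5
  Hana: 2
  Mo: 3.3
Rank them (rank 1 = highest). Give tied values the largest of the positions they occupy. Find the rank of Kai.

8

Sorted (descending): 3.8, 3.3, 3.3, 2, 1.8, 1.5, 1.5, 1.5
The 2 values of 3.3 occupy positions 2–3 → each gets rank 3.
The 3 values of 1.5 occupy positions 6–8 → each gets rank 8.
Kai has value 1.5 → rank 8.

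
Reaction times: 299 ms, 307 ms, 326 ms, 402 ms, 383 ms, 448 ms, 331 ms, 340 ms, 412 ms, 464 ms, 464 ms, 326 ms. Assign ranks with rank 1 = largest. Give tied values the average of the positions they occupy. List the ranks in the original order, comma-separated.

12, 11, 9.5, 5, 6, 3, 8, 7, 4, 1.5, 1.5, 9.5

Sorted (descending): 464, 464, 448, 412, 402, 383, 340, 331, 326, 326, 307, 299
The 2 values of 464 occupy positions 1–2 → average rank (1+2)/2 = 1.5.
The 2 values of 326 occupy positions 9–10 → average rank (9+10)/2 = 9.5.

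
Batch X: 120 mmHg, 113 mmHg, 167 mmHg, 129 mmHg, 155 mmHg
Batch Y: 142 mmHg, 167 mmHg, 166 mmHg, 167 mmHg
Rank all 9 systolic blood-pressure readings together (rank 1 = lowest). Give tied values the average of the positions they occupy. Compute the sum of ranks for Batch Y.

Sorted (ascending): 113, 120, 129, 142, 155, 166, 167, 167, 167
The 3 values of 167 occupy positions 7–9 → average rank 8.
Batch Y values → pooled ranks: 142→4, 167→8, 166→6, 167→8
Rank sum = 4 + 8 + 6 + 8 = 26

26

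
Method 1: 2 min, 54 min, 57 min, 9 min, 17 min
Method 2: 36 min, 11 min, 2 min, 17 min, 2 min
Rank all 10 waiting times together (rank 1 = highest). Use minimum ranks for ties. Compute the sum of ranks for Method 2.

Sorted (descending): 57, 54, 36, 17, 17, 11, 9, 2, 2, 2
The 2 values of 17 occupy positions 4–5 → each gets rank 4.
The 3 values of 2 occupy positions 8–10 → each gets rank 8.
Method 2 values → pooled ranks: 36→3, 11→6, 2→8, 17→4, 2→8
Rank sum = 3 + 6 + 8 + 4 + 8 = 29

29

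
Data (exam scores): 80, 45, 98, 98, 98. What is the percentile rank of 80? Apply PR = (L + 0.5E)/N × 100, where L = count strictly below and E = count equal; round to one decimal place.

30.0

N = 5.
Strictly below 80: 1. Equal to 80: 1.
PR = (1 + 0.5·1)/5 × 100 = 30.0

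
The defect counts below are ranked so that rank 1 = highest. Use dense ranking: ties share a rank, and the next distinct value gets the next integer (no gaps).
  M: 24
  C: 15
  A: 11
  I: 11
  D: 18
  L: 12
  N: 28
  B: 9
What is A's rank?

6

Sorted (descending): 28, 24, 18, 15, 12, 11, 11, 9
The 2 values of 11 share dense rank 6.
Remaining distinct values take the next consecutive integers.
A has value 11 → rank 6.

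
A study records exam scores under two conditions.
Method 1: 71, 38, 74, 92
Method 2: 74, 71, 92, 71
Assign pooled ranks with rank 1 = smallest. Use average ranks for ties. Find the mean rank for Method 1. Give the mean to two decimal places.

4.25

Sorted (ascending): 38, 71, 71, 71, 74, 74, 92, 92
The 3 values of 71 occupy positions 2–4 → average rank 3.
The 2 values of 74 occupy positions 5–6 → average rank (5+6)/2 = 5.5.
The 2 values of 92 occupy positions 7–8 → average rank (7+8)/2 = 7.5.
Method 1 values → pooled ranks: 71→3, 38→1, 74→5.5, 92→7.5
Mean rank = (3 + 1 + 5.5 + 7.5) / 4 = 4.25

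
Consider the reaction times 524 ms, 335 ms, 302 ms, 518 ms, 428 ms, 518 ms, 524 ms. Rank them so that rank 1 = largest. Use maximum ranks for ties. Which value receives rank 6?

Sorted (descending): 524, 524, 518, 518, 428, 335, 302
The 2 values of 524 occupy positions 1–2 → each gets rank 2.
The 2 values of 518 occupy positions 3–4 → each gets rank 4.
Rank 6 → value 335.

335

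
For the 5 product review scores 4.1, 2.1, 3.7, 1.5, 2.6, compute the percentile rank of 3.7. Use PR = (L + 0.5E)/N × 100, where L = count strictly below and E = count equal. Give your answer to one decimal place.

N = 5.
Strictly below 3.7: 3. Equal to 3.7: 1.
PR = (3 + 0.5·1)/5 × 100 = 70.0

70.0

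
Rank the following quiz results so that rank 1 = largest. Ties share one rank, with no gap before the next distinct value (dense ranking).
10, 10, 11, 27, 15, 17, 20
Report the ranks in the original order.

6, 6, 5, 1, 4, 3, 2

Sorted (descending): 27, 20, 17, 15, 11, 10, 10
The 2 values of 10 share dense rank 6.
Remaining distinct values take the next consecutive integers.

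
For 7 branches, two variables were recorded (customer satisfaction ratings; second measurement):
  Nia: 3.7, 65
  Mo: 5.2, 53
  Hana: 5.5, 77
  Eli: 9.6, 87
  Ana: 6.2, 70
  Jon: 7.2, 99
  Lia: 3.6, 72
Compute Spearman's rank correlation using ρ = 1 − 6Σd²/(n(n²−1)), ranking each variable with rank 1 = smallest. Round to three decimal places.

0.643

Ranks of variable 1: 2, 3, 4, 7, 5, 6, 1
Ranks of variable 2: 2, 1, 5, 6, 3, 7, 4
d = r₁ − r₂: 0, 2, -1, 1, 2, -1, -3
d²: 0, 4, 1, 1, 4, 1, 9; Σd² = 20
ρ = 1 − 6·20/(7·48) = 1 − 120/336 = 0.643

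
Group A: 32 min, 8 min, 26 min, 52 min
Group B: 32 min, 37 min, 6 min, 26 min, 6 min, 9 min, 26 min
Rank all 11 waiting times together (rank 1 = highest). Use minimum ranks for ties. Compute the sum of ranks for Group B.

43

Sorted (descending): 52, 37, 32, 32, 26, 26, 26, 9, 8, 6, 6
The 2 values of 32 occupy positions 3–4 → each gets rank 3.
The 3 values of 26 occupy positions 5–7 → each gets rank 5.
The 2 values of 6 occupy positions 10–11 → each gets rank 10.
Group B values → pooled ranks: 32→3, 37→2, 6→10, 26→5, 6→10, 9→8, 26→5
Rank sum = 3 + 2 + 10 + 5 + 10 + 8 + 5 = 43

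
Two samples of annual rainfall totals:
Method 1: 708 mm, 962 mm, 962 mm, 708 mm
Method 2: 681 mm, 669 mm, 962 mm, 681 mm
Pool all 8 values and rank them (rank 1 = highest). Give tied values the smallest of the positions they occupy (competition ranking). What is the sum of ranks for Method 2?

Sorted (descending): 962, 962, 962, 708, 708, 681, 681, 669
The 3 values of 962 occupy positions 1–3 → each gets rank 1.
The 2 values of 708 occupy positions 4–5 → each gets rank 4.
The 2 values of 681 occupy positions 6–7 → each gets rank 6.
Method 2 values → pooled ranks: 681→6, 669→8, 962→1, 681→6
Rank sum = 6 + 8 + 1 + 6 = 21

21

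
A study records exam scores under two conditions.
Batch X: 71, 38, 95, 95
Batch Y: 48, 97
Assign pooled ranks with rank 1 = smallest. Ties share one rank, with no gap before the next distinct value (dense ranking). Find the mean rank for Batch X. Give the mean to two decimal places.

Sorted (ascending): 38, 48, 71, 95, 95, 97
The 2 values of 95 share dense rank 4.
Remaining distinct values take the next consecutive integers.
Batch X values → pooled ranks: 71→3, 38→1, 95→4, 95→4
Mean rank = (3 + 1 + 4 + 4) / 4 = 3.00

3.00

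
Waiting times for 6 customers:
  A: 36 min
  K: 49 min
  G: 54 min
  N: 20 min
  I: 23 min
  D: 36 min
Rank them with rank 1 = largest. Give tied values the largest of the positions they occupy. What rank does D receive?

Sorted (descending): 54, 49, 36, 36, 23, 20
The 2 values of 36 occupy positions 3–4 → each gets rank 4.
D has value 36 min → rank 4.

4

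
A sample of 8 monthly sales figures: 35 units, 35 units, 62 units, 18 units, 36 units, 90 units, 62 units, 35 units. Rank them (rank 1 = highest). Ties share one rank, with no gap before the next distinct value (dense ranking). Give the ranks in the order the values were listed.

Sorted (descending): 90, 62, 62, 36, 35, 35, 35, 18
The 2 values of 62 share dense rank 2.
The 3 values of 35 share dense rank 4.
Remaining distinct values take the next consecutive integers.

4, 4, 2, 5, 3, 1, 2, 4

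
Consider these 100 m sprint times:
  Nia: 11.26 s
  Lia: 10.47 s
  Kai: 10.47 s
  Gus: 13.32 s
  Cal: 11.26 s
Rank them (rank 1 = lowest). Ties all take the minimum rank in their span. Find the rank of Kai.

1

Sorted (ascending): 10.47, 10.47, 11.26, 11.26, 13.32
The 2 values of 10.47 occupy positions 1–2 → each gets rank 1.
The 2 values of 11.26 occupy positions 3–4 → each gets rank 3.
Kai has value 10.47 s → rank 1.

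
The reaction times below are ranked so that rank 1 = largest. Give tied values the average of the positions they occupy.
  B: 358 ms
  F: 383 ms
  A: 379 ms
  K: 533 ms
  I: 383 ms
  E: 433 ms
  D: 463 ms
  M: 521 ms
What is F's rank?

Sorted (descending): 533, 521, 463, 433, 383, 383, 379, 358
The 2 values of 383 occupy positions 5–6 → average rank (5+6)/2 = 5.5.
F has value 383 ms → rank 5.5.

5.5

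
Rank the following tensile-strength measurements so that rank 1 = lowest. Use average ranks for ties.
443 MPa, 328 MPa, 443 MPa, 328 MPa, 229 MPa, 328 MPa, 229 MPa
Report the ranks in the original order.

Sorted (ascending): 229, 229, 328, 328, 328, 443, 443
The 2 values of 229 occupy positions 1–2 → average rank (1+2)/2 = 1.5.
The 3 values of 328 occupy positions 3–5 → average rank 4.
The 2 values of 443 occupy positions 6–7 → average rank (6+7)/2 = 6.5.

6.5, 4, 6.5, 4, 1.5, 4, 1.5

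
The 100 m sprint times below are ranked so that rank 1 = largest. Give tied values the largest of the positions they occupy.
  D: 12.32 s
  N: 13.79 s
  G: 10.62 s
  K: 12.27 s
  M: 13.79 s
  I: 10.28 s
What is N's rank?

Sorted (descending): 13.79, 13.79, 12.32, 12.27, 10.62, 10.28
The 2 values of 13.79 occupy positions 1–2 → each gets rank 2.
N has value 13.79 s → rank 2.

2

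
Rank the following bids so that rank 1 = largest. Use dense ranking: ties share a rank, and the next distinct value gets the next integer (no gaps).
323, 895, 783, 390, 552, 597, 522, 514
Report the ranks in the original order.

8, 1, 2, 7, 4, 3, 5, 6

Sorted (descending): 895, 783, 597, 552, 522, 514, 390, 323
No ties — each value takes its position as its rank.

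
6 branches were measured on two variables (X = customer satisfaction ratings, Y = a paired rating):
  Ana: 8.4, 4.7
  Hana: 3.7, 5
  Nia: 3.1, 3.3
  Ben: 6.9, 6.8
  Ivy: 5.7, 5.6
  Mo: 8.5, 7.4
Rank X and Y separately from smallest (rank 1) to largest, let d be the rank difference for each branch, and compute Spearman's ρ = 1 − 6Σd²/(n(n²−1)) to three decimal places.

Ranks of variable 1: 5, 2, 1, 4, 3, 6
Ranks of variable 2: 2, 3, 1, 5, 4, 6
d = r₁ − r₂: 3, -1, 0, -1, -1, 0
d²: 9, 1, 0, 1, 1, 0; Σd² = 12
ρ = 1 − 6·12/(6·35) = 1 − 72/210 = 0.657

0.657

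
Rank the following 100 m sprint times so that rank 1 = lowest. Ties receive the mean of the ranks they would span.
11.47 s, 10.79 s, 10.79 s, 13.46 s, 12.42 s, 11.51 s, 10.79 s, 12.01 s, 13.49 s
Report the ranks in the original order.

4, 2, 2, 8, 7, 5, 2, 6, 9

Sorted (ascending): 10.79, 10.79, 10.79, 11.47, 11.51, 12.01, 12.42, 13.46, 13.49
The 3 values of 10.79 occupy positions 1–3 → average rank 2.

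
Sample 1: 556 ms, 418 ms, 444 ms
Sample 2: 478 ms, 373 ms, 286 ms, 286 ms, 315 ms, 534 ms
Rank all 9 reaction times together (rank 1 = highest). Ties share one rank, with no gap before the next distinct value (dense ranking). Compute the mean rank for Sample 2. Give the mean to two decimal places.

5.67

Sorted (descending): 556, 534, 478, 444, 418, 373, 315, 286, 286
The 2 values of 286 share dense rank 8.
Remaining distinct values take the next consecutive integers.
Sample 2 values → pooled ranks: 478→3, 373→6, 286→8, 286→8, 315→7, 534→2
Mean rank = (3 + 6 + 8 + 8 + 7 + 2) / 6 = 5.67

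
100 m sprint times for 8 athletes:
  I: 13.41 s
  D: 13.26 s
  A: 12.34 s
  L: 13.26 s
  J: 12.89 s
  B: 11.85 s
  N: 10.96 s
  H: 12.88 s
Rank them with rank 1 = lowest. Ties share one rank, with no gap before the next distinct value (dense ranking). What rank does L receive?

Sorted (ascending): 10.96, 11.85, 12.34, 12.88, 12.89, 13.26, 13.26, 13.41
The 2 values of 13.26 share dense rank 6.
Remaining distinct values take the next consecutive integers.
L has value 13.26 s → rank 6.

6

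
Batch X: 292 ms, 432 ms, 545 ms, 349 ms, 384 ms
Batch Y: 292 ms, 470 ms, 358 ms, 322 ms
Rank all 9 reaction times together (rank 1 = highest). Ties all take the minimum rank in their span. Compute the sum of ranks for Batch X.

22

Sorted (descending): 545, 470, 432, 384, 358, 349, 322, 292, 292
The 2 values of 292 occupy positions 8–9 → each gets rank 8.
Batch X values → pooled ranks: 292→8, 432→3, 545→1, 349→6, 384→4
Rank sum = 8 + 3 + 1 + 6 + 4 = 22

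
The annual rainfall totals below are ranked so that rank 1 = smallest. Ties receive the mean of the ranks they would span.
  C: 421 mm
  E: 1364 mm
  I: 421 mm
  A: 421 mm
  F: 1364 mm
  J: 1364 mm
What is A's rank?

Sorted (ascending): 421, 421, 421, 1364, 1364, 1364
The 3 values of 421 occupy positions 1–3 → average rank 2.
The 3 values of 1364 occupy positions 4–6 → average rank 5.
A has value 421 mm → rank 2.

2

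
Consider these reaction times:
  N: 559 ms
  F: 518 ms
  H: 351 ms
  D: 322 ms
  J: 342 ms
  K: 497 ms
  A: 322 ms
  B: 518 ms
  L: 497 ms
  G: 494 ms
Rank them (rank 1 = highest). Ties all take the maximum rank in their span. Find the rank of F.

Sorted (descending): 559, 518, 518, 497, 497, 494, 351, 342, 322, 322
The 2 values of 518 occupy positions 2–3 → each gets rank 3.
The 2 values of 497 occupy positions 4–5 → each gets rank 5.
The 2 values of 322 occupy positions 9–10 → each gets rank 10.
F has value 518 ms → rank 3.

3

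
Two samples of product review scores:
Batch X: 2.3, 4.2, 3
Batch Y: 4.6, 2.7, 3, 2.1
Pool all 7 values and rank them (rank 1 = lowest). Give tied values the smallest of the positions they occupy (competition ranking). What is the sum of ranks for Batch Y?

Sorted (ascending): 2.1, 2.3, 2.7, 3, 3, 4.2, 4.6
The 2 values of 3 occupy positions 4–5 → each gets rank 4.
Batch Y values → pooled ranks: 4.6→7, 2.7→3, 3→4, 2.1→1
Rank sum = 7 + 3 + 4 + 1 = 15

15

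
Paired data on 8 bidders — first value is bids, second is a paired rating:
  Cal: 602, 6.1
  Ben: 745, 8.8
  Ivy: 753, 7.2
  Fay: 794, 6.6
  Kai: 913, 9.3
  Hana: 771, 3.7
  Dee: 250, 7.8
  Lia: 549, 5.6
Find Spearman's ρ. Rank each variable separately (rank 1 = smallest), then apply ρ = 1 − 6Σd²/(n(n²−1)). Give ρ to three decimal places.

0.190

Ranks of variable 1: 3, 4, 5, 7, 8, 6, 1, 2
Ranks of variable 2: 3, 7, 5, 4, 8, 1, 6, 2
d = r₁ − r₂: 0, -3, 0, 3, 0, 5, -5, 0
d²: 0, 9, 0, 9, 0, 25, 25, 0; Σd² = 68
ρ = 1 − 6·68/(8·63) = 1 − 408/504 = 0.190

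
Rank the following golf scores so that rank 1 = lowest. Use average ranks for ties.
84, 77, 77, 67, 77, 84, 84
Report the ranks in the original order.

6, 3, 3, 1, 3, 6, 6

Sorted (ascending): 67, 77, 77, 77, 84, 84, 84
The 3 values of 77 occupy positions 2–4 → average rank 3.
The 3 values of 84 occupy positions 5–7 → average rank 6.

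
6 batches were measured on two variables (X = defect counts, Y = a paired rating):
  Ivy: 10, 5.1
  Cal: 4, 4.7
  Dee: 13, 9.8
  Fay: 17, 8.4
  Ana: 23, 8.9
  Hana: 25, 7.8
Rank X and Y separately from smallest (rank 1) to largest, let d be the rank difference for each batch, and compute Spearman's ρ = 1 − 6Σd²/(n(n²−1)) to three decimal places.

0.486

Ranks of variable 1: 2, 1, 3, 4, 5, 6
Ranks of variable 2: 2, 1, 6, 4, 5, 3
d = r₁ − r₂: 0, 0, -3, 0, 0, 3
d²: 0, 0, 9, 0, 0, 9; Σd² = 18
ρ = 1 − 6·18/(6·35) = 1 − 108/210 = 0.486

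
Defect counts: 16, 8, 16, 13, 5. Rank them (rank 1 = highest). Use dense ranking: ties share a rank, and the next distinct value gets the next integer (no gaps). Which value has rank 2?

13

Sorted (descending): 16, 16, 13, 8, 5
The 2 values of 16 share dense rank 1.
Remaining distinct values take the next consecutive integers.
Rank 2 → value 13.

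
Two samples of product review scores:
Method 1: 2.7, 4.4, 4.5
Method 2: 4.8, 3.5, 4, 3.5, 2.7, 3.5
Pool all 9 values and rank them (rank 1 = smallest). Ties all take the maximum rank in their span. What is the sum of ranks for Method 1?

17

Sorted (ascending): 2.7, 2.7, 3.5, 3.5, 3.5, 4, 4.4, 4.5, 4.8
The 2 values of 2.7 occupy positions 1–2 → each gets rank 2.
The 3 values of 3.5 occupy positions 3–5 → each gets rank 5.
Method 1 values → pooled ranks: 2.7→2, 4.4→7, 4.5→8
Rank sum = 2 + 7 + 8 = 17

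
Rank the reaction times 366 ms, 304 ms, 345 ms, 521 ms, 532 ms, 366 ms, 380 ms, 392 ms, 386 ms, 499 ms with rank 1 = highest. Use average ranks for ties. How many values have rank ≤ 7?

Sorted (descending): 532, 521, 499, 392, 386, 380, 366, 366, 345, 304
The 2 values of 366 occupy positions 7–8 → average rank (7+8)/2 = 7.5.
Ranks ≤ 7: {1, 2, 3, 4, 5, 6} → 6 values.

6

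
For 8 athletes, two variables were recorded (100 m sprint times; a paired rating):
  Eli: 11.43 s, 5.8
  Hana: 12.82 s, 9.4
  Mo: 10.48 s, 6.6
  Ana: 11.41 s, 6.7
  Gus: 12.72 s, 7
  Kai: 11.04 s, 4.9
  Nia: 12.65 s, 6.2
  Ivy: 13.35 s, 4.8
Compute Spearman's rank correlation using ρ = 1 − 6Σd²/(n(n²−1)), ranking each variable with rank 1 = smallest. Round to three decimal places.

Ranks of variable 1: 4, 7, 1, 3, 6, 2, 5, 8
Ranks of variable 2: 3, 8, 5, 6, 7, 2, 4, 1
d = r₁ − r₂: 1, -1, -4, -3, -1, 0, 1, 7
d²: 1, 1, 16, 9, 1, 0, 1, 49; Σd² = 78
ρ = 1 − 6·78/(8·63) = 1 − 468/504 = 0.071

0.071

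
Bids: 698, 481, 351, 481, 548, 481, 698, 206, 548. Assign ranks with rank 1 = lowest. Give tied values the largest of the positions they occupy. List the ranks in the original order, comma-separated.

9, 5, 2, 5, 7, 5, 9, 1, 7

Sorted (ascending): 206, 351, 481, 481, 481, 548, 548, 698, 698
The 3 values of 481 occupy positions 3–5 → each gets rank 5.
The 2 values of 548 occupy positions 6–7 → each gets rank 7.
The 2 values of 698 occupy positions 8–9 → each gets rank 9.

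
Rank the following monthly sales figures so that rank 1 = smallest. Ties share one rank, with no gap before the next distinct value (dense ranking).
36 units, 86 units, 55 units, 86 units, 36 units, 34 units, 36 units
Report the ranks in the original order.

2, 4, 3, 4, 2, 1, 2

Sorted (ascending): 34, 36, 36, 36, 55, 86, 86
The 3 values of 36 share dense rank 2.
The 2 values of 86 share dense rank 4.
Remaining distinct values take the next consecutive integers.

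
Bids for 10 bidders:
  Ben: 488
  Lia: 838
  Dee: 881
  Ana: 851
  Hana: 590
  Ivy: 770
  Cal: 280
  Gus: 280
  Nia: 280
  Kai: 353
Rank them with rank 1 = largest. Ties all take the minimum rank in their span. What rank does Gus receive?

Sorted (descending): 881, 851, 838, 770, 590, 488, 353, 280, 280, 280
The 3 values of 280 occupy positions 8–10 → each gets rank 8.
Gus has value 280 → rank 8.

8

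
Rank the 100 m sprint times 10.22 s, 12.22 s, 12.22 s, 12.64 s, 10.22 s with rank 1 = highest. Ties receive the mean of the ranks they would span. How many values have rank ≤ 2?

Sorted (descending): 12.64, 12.22, 12.22, 10.22, 10.22
The 2 values of 12.22 occupy positions 2–3 → average rank (2+3)/2 = 2.5.
The 2 values of 10.22 occupy positions 4–5 → average rank (4+5)/2 = 4.5.
Ranks ≤ 2: {1} → 1 value.

1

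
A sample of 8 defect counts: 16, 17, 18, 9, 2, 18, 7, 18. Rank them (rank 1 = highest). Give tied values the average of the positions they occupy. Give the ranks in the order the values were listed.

5, 4, 2, 6, 8, 2, 7, 2

Sorted (descending): 18, 18, 18, 17, 16, 9, 7, 2
The 3 values of 18 occupy positions 1–3 → average rank 2.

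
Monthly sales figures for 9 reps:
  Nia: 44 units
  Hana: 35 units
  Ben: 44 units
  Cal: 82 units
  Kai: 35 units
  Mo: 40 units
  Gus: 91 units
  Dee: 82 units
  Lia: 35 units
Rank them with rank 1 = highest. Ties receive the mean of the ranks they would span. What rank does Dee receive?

2.5

Sorted (descending): 91, 82, 82, 44, 44, 40, 35, 35, 35
The 2 values of 82 occupy positions 2–3 → average rank (2+3)/2 = 2.5.
The 2 values of 44 occupy positions 4–5 → average rank (4+5)/2 = 4.5.
The 3 values of 35 occupy positions 7–9 → average rank 8.
Dee has value 82 units → rank 2.5.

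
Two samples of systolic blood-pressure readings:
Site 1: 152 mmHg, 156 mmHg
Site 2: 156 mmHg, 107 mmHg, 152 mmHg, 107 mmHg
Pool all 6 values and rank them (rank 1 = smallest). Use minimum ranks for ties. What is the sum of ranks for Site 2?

10

Sorted (ascending): 107, 107, 152, 152, 156, 156
The 2 values of 107 occupy positions 1–2 → each gets rank 1.
The 2 values of 152 occupy positions 3–4 → each gets rank 3.
The 2 values of 156 occupy positions 5–6 → each gets rank 5.
Site 2 values → pooled ranks: 156→5, 107→1, 152→3, 107→1
Rank sum = 5 + 1 + 3 + 1 = 10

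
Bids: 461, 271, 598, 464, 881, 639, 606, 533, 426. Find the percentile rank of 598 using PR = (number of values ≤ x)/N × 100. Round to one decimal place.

N = 9.
Strictly below 598: 5. Equal to 598: 1.
PR = 6/9 × 100 = 66.7

66.7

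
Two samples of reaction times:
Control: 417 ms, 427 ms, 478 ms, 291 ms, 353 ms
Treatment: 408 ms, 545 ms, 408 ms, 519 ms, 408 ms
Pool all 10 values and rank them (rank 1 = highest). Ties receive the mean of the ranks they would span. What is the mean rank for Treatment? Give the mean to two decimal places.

Sorted (descending): 545, 519, 478, 427, 417, 408, 408, 408, 353, 291
The 3 values of 408 occupy positions 6–8 → average rank 7.
Treatment values → pooled ranks: 408→7, 545→1, 408→7, 519→2, 408→7
Mean rank = (7 + 1 + 7 + 2 + 7) / 5 = 4.80

4.80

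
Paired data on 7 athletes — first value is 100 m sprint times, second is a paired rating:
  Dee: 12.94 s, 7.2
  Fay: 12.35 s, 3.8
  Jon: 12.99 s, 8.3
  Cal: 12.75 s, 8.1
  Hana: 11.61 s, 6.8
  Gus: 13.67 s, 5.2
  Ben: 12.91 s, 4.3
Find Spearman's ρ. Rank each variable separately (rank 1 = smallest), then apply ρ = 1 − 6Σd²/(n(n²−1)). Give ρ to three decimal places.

Ranks of variable 1: 5, 2, 6, 3, 1, 7, 4
Ranks of variable 2: 5, 1, 7, 6, 4, 3, 2
d = r₁ − r₂: 0, 1, -1, -3, -3, 4, 2
d²: 0, 1, 1, 9, 9, 16, 4; Σd² = 40
ρ = 1 − 6·40/(7·48) = 1 − 240/336 = 0.286

0.286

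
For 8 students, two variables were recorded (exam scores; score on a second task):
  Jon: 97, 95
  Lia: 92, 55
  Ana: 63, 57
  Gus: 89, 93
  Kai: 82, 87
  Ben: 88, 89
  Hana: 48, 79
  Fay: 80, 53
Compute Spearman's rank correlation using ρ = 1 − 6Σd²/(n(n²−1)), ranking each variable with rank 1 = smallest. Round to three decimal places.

0.500

Ranks of variable 1: 8, 7, 2, 6, 4, 5, 1, 3
Ranks of variable 2: 8, 2, 3, 7, 5, 6, 4, 1
d = r₁ − r₂: 0, 5, -1, -1, -1, -1, -3, 2
d²: 0, 25, 1, 1, 1, 1, 9, 4; Σd² = 42
ρ = 1 − 6·42/(8·63) = 1 − 252/504 = 0.500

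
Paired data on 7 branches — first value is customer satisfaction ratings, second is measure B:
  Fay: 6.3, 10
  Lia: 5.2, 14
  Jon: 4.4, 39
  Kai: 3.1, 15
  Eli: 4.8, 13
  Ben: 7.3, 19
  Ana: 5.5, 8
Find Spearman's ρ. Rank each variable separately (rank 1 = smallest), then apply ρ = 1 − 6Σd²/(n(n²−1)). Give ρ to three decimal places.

Ranks of variable 1: 6, 4, 2, 1, 3, 7, 5
Ranks of variable 2: 2, 4, 7, 5, 3, 6, 1
d = r₁ − r₂: 4, 0, -5, -4, 0, 1, 4
d²: 16, 0, 25, 16, 0, 1, 16; Σd² = 74
ρ = 1 − 6·74/(7·48) = 1 − 444/336 = -0.321

-0.321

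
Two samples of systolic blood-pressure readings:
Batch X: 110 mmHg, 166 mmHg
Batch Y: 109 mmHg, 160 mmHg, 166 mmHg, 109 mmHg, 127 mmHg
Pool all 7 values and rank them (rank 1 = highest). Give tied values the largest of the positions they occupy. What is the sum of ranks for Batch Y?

23

Sorted (descending): 166, 166, 160, 127, 110, 109, 109
The 2 values of 166 occupy positions 1–2 → each gets rank 2.
The 2 values of 109 occupy positions 6–7 → each gets rank 7.
Batch Y values → pooled ranks: 109→7, 160→3, 166→2, 109→7, 127→4
Rank sum = 7 + 3 + 2 + 7 + 4 = 23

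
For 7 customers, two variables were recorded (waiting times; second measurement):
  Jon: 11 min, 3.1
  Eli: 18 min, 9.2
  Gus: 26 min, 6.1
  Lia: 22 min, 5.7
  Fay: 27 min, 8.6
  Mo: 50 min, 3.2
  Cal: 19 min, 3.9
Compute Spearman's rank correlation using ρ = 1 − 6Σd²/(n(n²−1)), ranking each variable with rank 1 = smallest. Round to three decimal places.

Ranks of variable 1: 1, 2, 5, 4, 6, 7, 3
Ranks of variable 2: 1, 7, 5, 4, 6, 2, 3
d = r₁ − r₂: 0, -5, 0, 0, 0, 5, 0
d²: 0, 25, 0, 0, 0, 25, 0; Σd² = 50
ρ = 1 − 6·50/(7·48) = 1 − 300/336 = 0.107

0.107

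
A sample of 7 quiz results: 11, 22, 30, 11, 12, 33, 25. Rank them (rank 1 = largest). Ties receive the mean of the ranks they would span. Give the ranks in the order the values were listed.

6.5, 4, 2, 6.5, 5, 1, 3

Sorted (descending): 33, 30, 25, 22, 12, 11, 11
The 2 values of 11 occupy positions 6–7 → average rank (6+7)/2 = 6.5.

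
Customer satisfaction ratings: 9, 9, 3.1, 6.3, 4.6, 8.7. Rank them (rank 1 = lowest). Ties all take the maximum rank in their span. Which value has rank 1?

3.1

Sorted (ascending): 3.1, 4.6, 6.3, 8.7, 9, 9
The 2 values of 9 occupy positions 5–6 → each gets rank 6.
Rank 1 → value 3.1.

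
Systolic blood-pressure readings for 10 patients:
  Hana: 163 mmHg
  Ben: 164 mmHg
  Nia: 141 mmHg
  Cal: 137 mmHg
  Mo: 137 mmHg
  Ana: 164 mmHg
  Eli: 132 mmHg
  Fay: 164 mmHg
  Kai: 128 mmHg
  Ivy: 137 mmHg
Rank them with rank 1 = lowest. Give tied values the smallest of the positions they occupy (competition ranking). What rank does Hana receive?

7

Sorted (ascending): 128, 132, 137, 137, 137, 141, 163, 164, 164, 164
The 3 values of 137 occupy positions 3–5 → each gets rank 3.
The 3 values of 164 occupy positions 8–10 → each gets rank 8.
Hana has value 163 mmHg → rank 7.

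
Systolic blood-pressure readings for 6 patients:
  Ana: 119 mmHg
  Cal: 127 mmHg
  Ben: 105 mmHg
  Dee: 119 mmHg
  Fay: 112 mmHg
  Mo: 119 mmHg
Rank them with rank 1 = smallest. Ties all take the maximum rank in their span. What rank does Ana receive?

Sorted (ascending): 105, 112, 119, 119, 119, 127
The 3 values of 119 occupy positions 3–5 → each gets rank 5.
Ana has value 119 mmHg → rank 5.

5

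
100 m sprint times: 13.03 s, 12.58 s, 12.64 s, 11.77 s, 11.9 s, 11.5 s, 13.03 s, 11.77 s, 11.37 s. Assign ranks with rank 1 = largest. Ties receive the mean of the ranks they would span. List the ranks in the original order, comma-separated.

Sorted (descending): 13.03, 13.03, 12.64, 12.58, 11.9, 11.77, 11.77, 11.5, 11.37
The 2 values of 13.03 occupy positions 1–2 → average rank (1+2)/2 = 1.5.
The 2 values of 11.77 occupy positions 6–7 → average rank (6+7)/2 = 6.5.

1.5, 4, 3, 6.5, 5, 8, 1.5, 6.5, 9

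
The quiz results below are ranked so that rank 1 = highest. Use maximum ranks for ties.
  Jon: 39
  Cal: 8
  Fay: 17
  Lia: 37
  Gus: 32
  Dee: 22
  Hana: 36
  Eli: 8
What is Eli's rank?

Sorted (descending): 39, 37, 36, 32, 22, 17, 8, 8
The 2 values of 8 occupy positions 7–8 → each gets rank 8.
Eli has value 8 → rank 8.

8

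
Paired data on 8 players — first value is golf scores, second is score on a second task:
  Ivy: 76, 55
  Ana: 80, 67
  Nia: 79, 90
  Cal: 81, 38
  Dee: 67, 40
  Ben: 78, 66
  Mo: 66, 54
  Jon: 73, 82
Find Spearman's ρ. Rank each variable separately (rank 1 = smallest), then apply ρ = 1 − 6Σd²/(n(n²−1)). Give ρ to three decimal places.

Ranks of variable 1: 4, 7, 6, 8, 2, 5, 1, 3
Ranks of variable 2: 4, 6, 8, 1, 2, 5, 3, 7
d = r₁ − r₂: 0, 1, -2, 7, 0, 0, -2, -4
d²: 0, 1, 4, 49, 0, 0, 4, 16; Σd² = 74
ρ = 1 − 6·74/(8·63) = 1 − 444/504 = 0.119

0.119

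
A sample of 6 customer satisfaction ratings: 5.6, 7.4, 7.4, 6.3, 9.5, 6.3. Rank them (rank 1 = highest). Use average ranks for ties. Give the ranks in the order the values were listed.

Sorted (descending): 9.5, 7.4, 7.4, 6.3, 6.3, 5.6
The 2 values of 7.4 occupy positions 2–3 → average rank (2+3)/2 = 2.5.
The 2 values of 6.3 occupy positions 4–5 → average rank (4+5)/2 = 4.5.

6, 2.5, 2.5, 4.5, 1, 4.5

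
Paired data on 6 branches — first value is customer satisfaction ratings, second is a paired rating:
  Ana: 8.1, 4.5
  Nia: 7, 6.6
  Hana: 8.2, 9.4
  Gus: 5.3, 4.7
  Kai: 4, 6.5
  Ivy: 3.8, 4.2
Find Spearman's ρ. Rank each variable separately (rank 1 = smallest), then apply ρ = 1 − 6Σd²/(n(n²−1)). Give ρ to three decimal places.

Ranks of variable 1: 5, 4, 6, 3, 2, 1
Ranks of variable 2: 2, 5, 6, 3, 4, 1
d = r₁ − r₂: 3, -1, 0, 0, -2, 0
d²: 9, 1, 0, 0, 4, 0; Σd² = 14
ρ = 1 − 6·14/(6·35) = 1 − 84/210 = 0.600

0.600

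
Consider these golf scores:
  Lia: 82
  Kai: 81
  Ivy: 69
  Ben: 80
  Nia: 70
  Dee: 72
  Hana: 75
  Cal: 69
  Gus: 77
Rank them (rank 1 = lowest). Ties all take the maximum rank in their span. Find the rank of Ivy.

Sorted (ascending): 69, 69, 70, 72, 75, 77, 80, 81, 82
The 2 values of 69 occupy positions 1–2 → each gets rank 2.
Ivy has value 69 → rank 2.

2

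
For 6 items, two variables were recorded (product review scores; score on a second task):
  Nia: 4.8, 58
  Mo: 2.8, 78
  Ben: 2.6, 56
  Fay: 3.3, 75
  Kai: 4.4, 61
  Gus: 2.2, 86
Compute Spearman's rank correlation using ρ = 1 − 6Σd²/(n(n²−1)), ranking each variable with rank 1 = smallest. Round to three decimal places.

-0.429

Ranks of variable 1: 6, 3, 2, 4, 5, 1
Ranks of variable 2: 2, 5, 1, 4, 3, 6
d = r₁ − r₂: 4, -2, 1, 0, 2, -5
d²: 16, 4, 1, 0, 4, 25; Σd² = 50
ρ = 1 − 6·50/(6·35) = 1 − 300/210 = -0.429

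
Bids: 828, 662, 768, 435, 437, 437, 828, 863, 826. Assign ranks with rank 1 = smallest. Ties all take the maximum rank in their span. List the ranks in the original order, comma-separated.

8, 4, 5, 1, 3, 3, 8, 9, 6

Sorted (ascending): 435, 437, 437, 662, 768, 826, 828, 828, 863
The 2 values of 437 occupy positions 2–3 → each gets rank 3.
The 2 values of 828 occupy positions 7–8 → each gets rank 8.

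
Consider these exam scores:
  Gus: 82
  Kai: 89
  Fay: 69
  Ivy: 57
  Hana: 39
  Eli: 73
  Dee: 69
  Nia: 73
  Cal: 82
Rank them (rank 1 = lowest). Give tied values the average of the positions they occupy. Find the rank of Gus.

Sorted (ascending): 39, 57, 69, 69, 73, 73, 82, 82, 89
The 2 values of 69 occupy positions 3–4 → average rank (3+4)/2 = 3.5.
The 2 values of 73 occupy positions 5–6 → average rank (5+6)/2 = 5.5.
The 2 values of 82 occupy positions 7–8 → average rank (7+8)/2 = 7.5.
Gus has value 82 → rank 7.5.

7.5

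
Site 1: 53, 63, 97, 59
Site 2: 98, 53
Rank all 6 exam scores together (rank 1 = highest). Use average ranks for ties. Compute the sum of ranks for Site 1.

14.5

Sorted (descending): 98, 97, 63, 59, 53, 53
The 2 values of 53 occupy positions 5–6 → average rank (5+6)/2 = 5.5.
Site 1 values → pooled ranks: 53→5.5, 63→3, 97→2, 59→4
Rank sum = 5.5 + 3 + 2 + 4 = 14.5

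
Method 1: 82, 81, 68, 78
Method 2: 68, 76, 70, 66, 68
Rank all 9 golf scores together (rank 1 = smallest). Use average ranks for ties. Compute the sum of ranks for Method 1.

27

Sorted (ascending): 66, 68, 68, 68, 70, 76, 78, 81, 82
The 3 values of 68 occupy positions 2–4 → average rank 3.
Method 1 values → pooled ranks: 82→9, 81→8, 68→3, 78→7
Rank sum = 9 + 8 + 3 + 7 = 27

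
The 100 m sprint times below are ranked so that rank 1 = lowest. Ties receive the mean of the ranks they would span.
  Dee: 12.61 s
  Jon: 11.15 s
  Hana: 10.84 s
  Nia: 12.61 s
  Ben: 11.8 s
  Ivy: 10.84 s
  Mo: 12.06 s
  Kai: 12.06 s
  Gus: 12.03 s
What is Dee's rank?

8.5

Sorted (ascending): 10.84, 10.84, 11.15, 11.8, 12.03, 12.06, 12.06, 12.61, 12.61
The 2 values of 10.84 occupy positions 1–2 → average rank (1+2)/2 = 1.5.
The 2 values of 12.06 occupy positions 6–7 → average rank (6+7)/2 = 6.5.
The 2 values of 12.61 occupy positions 8–9 → average rank (8+9)/2 = 8.5.
Dee has value 12.61 s → rank 8.5.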